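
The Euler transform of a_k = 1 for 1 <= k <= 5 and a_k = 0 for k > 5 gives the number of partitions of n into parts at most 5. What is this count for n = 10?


Partitions of 10 into parts at most 5:
Using generating function (1-x)^(-1)(1-x^2)^(-1)...(1-x^5)^(-1),
the coefficient of x^10 = 30

30


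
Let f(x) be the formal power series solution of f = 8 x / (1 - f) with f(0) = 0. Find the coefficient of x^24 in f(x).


Apply Lagrange inversion: f = 8 x * phi(f) with phi(t) = 1/(1 - t), so
[x^n] f = 8^n * (1/n) [t^(n-1)] phi(t)^n = 8^n * (1/n) [t^(n-1)] (1 - t)^(-n) = 8^n * (1/n) C(2n - 2, n - 1) = 8^n * C_{n-1}.
For n = 24: C_23 = C(46, 23) / 24 = 8233430727600/24 = 343059613650.
With the 8^24 = 4722366482869645213696 factor, the coefficient is 4722366482869645213696 * 343059613650 = 1620053221126969830323121448550400.

1620053221126969830323121448550400


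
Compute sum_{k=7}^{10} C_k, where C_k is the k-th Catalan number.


C_7 through C_10: 429, 1430, 4862, 16796
Sum = 429 + 1430 + 4862 + 16796
= 23517

23517


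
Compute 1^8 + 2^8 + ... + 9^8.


This power sum has a closed form given by Faulhaber's formula
sum_{k=1}^{m} k^p = (1 / (p + 1)) * sum_{j=0}^{p} C(p + 1, j) B_j m^(p + 1 - j),
but for small m direct computation is fastest:
1 + 256 + 6561 + 65536 + 390625 + 1679616 + 5764801 + 16777216 + 43046721 = 67731333.

67731333


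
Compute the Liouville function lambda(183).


The Liouville function is lambda(k) = (-1)^Omega(k), where Omega(k) counts the prime factors of k with multiplicity.
Factoring: 183 = 3 * 61, so Omega(183) = 2.
lambda(183) = (-1)^2 = 1.

1


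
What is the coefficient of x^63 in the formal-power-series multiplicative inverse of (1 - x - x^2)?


Let the inverse be f(x) = sum_{k>=0} a_k x^k. From f(x) * (1 - x - x^2) = 1 and matching coefficients:
 x^0: a_0 = 1.
 x^1: a_1 - a_0 = 0, so a_1 = 1.
 x^k (k >= 2): a_k - a_{k-1} - a_{k-2} = 0, i.e. a_k = a_{k-1} + a_{k-2}.
This is the Fibonacci-type recurrence shifted so that a_0 = a_1 = 1.
Iterating: a_0=1, a_1=1, a_2=2, a_3=3, a_4=5, a_5=8, a_6=13, a_7=21, a_8=34, a_9=55, ...
a_63 = 10610209857723.

10610209857723


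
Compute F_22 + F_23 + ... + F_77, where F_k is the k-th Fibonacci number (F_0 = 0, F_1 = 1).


Use the identity sum_{k=0}^{N} F_k = F_{N+2} - 1 (which follows from F_{k+2} - F_{k+1} = F_k). Then
sum_{k=22}^{77} F_k = (F_{79} - 1) - (F_{23} - 1) = F_{79} - F_{23}.
Computing: F_{79} = 14472334024676221, F_{23} = 28657, so
Sum = 14472334024676221 - 28657 = 14472334024647564.

14472334024647564


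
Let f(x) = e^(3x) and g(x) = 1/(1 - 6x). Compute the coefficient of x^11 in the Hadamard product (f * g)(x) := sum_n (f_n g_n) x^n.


Expanding: f_k = 3^k/k! (from e^(3x)) and g_k = 6^k (from 1/(1 - 6x)). So the Hadamard coefficient (f * g)_k = 3^k 6^k / k! = (18)^k / k!.
For k = 11: 18^11/11! = 64268410079232/39916800 = 3099363912/1925.

3099363912/1925


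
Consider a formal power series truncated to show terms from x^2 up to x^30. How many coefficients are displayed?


From x^2 to x^30 inclusive, the count is 30 - 2 + 1 = 29.

29


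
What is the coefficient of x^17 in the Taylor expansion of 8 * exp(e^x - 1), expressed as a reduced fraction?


exp(e^x - 1) = sum_{k>=0} Bell_k x^k / k!, where Bell_k is the k-th Bell number.
So the coefficient of x^17 is 8 * Bell_17 / 17!.
Computing: Bell_17 = 82864869804 and 17! = 355687428096000, giving
8 * 82864869804/355687428096000 = 255755771/137225088000.

255755771/137225088000


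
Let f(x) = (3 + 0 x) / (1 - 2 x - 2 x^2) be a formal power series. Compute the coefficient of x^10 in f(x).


Write f(x) = sum_{k>=0} a_k x^k. Multiplying both sides by 1 - 2 x - 2 x^2 gives
(1 - 2 x - 2 x^2) sum_{k>=0} a_k x^k = 3 + 0 x.
Matching coefficients:
 x^0: a_0 = 3
 x^1: a_1 - 2 a_0 = 0  =>  a_1 = 2*3 + 0 = 6
 x^k (k >= 2): a_k = 2 a_{k-1} + 2 a_{k-2}.
Iterating: a_2 = 18, a_3 = 48, a_4 = 132, a_5 = 360, a_6 = 984, a_7 = 2688, a_8 = 7344, a_9 = 20064, a_10 = 54816.
So the coefficient of x^10 is 54816.

54816


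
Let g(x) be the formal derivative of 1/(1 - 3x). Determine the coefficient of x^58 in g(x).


Differentiate termwise: d/dx sum_{k>=0} 3^k x^k = sum_{k>=1} k 3^k x^(k-1) = sum_{j>=0} (j+1) 3^(j+1) x^j.
Equivalently, d/dx [1/(1 - 3x)] = 3/(1 - 3x)^2.
For j = 58: 59 * 3^59 = 59 * 14130386091738734504764811067 = 833692779412585335781123852953.

833692779412585335781123852953


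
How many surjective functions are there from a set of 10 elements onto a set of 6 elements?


By inclusion-exclusion on which target elements are missed, the number of surjections from an n-set onto a k-set is
surj(n, k) = sum_{j=0}^{k} (-1)^j C(k, j) (k - j)^n.
Equivalently surj(n, k) = k! * S(n, k), where S(n, k) is the Stirling number of the second kind.
For n = 10, k = 6:
S(10, 6) = 22827, so
surj = 6! * 22827 = 720 * 22827 = 16435440.

16435440


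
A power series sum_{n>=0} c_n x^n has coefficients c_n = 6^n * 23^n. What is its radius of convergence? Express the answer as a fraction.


By the root test (Cauchy-Hadamard), the radius is R = 1 / limsup_n |c_n|^(1/n).
Here |c_n|^(1/n) = (6^n * 23^n)^(1/n) = 6 * 23 = 138 for all n.
So R = 1/138 = 1/138.

1/138


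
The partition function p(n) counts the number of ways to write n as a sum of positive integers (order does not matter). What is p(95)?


Using the generating function prod_{k>=1} 1/(1-x^k), we compute p(95).
By dynamic programming over parts 1 through 95:
p(95) = 104651419

104651419


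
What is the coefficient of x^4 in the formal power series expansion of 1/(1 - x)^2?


The negative binomial / multiset identity is
1/(1 - x)^r = sum_{k>=0} C(k + r - 1, r - 1) x^k.
Here r = 2 and k = 4, so the coefficient is
C(4 + 1, 1) = C(5, 1)
= 5

5


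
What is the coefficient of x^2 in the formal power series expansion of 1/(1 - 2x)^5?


The general identity 1/(1 - c x)^r = sum_{k>=0} c^k C(k + r - 1, r - 1) x^k follows by substituting y = c x into 1/(1 - y)^r = sum_{k>=0} C(k + r - 1, r - 1) y^k.
For c = 2, r = 5, k = 2:
2^2 * C(6, 4) = 4 * 15 = 60.

60


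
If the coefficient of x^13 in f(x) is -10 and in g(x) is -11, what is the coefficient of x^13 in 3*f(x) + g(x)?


Scalar multiplication scales coefficients: 3 * -10 = -30.
Then add the g coefficient: -30 + -11
= -41

-41


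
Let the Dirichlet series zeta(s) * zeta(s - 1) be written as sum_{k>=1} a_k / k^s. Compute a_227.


Convolution gives a_k = sum_{d | k} d * 1 = sum_{d | k} d = sigma(k), the sum of positive divisors of k.
For k = 227, the divisors are 1, 227, so
sigma(227) = 1 + 227 = 228.

228


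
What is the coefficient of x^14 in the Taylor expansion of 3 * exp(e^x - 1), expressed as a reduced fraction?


exp(e^x - 1) = sum_{k>=0} Bell_k x^k / k!, where Bell_k is the k-th Bell number.
So the coefficient of x^14 is 3 * Bell_14 / 14!.
Computing: Bell_14 = 190899322 and 14! = 87178291200, giving
3 * 190899322/87178291200 = 95449661/14529715200.

95449661/14529715200


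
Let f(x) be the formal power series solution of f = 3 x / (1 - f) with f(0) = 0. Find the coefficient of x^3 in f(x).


Apply Lagrange inversion: f = 3 x * phi(f) with phi(t) = 1/(1 - t), so
[x^n] f = 3^n * (1/n) [t^(n-1)] phi(t)^n = 3^n * (1/n) [t^(n-1)] (1 - t)^(-n) = 3^n * (1/n) C(2n - 2, n - 1) = 3^n * C_{n-1}.
For n = 3: C_2 = C(4, 2) / 3 = 6/3 = 2.
With the 3^3 = 27 factor, the coefficient is 27 * 2 = 54.

54


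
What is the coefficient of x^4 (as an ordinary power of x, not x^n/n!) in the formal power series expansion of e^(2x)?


The exponential series is e^y = sum_{k>=0} y^k / k!. Substituting y = 2x gives
e^(2x) = sum_{k>=0} 2^k x^k / k!.
So the coefficient of x^n is a^n/n! with a = 2, n = 4:
2^4 / 4! = 16/24 = 2/3

2/3


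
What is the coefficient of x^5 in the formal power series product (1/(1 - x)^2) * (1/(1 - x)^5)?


Combine the factors: (1/(1 - x)^2) * (1/(1 - x)^5) = 1/(1 - x)^7.
Then use 1/(1 - x)^r = sum_{k>=0} C(k + r - 1, r - 1) x^k with r = 7 and k = 5:
C(11, 6) = 462.

462


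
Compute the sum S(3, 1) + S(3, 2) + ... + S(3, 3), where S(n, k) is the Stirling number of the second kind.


By definition, S(n, k) counts partitions of an n-set into exactly k nonempty blocks.
Computing row n = 3 for k = 1..3:
S(3, k): 1, 3, 1
Sum = 5. (This equals Bell_3 since the sum runs over all k.)

5


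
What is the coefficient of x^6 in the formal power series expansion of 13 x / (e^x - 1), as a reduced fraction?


The exponential generating function for Bernoulli numbers is
x / (e^x - 1) = sum_{k>=0} B_k x^k / k!.
So the coefficient of x^6 in 13 x / (e^x - 1) is 13 B_6 / 6!.
Computing: B_6 = 1/42, 6! = 720, giving
13 * 1/42 / 720 = 13/30240.

13/30240


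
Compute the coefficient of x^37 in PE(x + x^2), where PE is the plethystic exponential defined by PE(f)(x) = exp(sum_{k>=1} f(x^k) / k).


With f(x) = x + x^2, the exponent is sum_{k>=1} (x^k + x^(2k)) / k = -ln(1 - x) - ln(1 - x^2). Exponentiating:
PE(x + x^2) = 1 / ((1 - x)(1 - x^2)).
This is the generating function for partitions of n into parts of size 1 or 2. The number of 2's can be any j in 0..18, and the rest are 1's, so
[x^37] = floor(37/2) + 1 = 19.

19


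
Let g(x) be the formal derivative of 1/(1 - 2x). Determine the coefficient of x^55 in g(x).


Differentiate termwise: d/dx sum_{k>=0} 2^k x^k = sum_{k>=1} k 2^k x^(k-1) = sum_{j>=0} (j+1) 2^(j+1) x^j.
Equivalently, d/dx [1/(1 - 2x)] = 2/(1 - 2x)^2.
For j = 55: 56 * 2^56 = 56 * 72057594037927936 = 4035225266123964416.

4035225266123964416


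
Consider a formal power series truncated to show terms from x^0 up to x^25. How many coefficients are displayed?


From x^0 to x^25 inclusive, the count is 25 - 0 + 1 = 26.

26


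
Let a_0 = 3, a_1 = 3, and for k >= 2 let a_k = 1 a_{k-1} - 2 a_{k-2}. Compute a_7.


Iterating the recurrence forward:
a_0 = 3
a_1 = 3
a_2 = 1*3 - 2*3 = -3
a_3 = 1*-3 - 2*3 = -9
a_4 = 1*-9 - 2*-3 = -3
a_5 = 1*-3 - 2*-9 = 15
a_6 = 1*15 - 2*-3 = 21
a_7 = 1*21 - 2*15 = -9
So a_7 = -9.

-9


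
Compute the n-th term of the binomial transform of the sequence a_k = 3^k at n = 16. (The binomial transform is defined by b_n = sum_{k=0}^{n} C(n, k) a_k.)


With a_k = 3^k, b_n = sum_{k=0}^{n} C(n, k) 3^k = (1 + 3)^n by the binomial theorem.
For n = 16: (1 + 3)^16 = 4^16 = 4294967296.

4294967296


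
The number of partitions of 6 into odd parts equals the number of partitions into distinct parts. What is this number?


Computing partitions of 6 into odd parts (1, 3, 5, ...):
Using the generating function prod_{k>=0} 1/(1-x^(2k+1)),
the count is 4

4


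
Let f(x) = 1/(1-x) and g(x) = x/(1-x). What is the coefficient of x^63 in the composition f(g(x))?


First simplify the composition: f(g(x)) = 1/(1 - x/(1-x)) = (1-x)/((1-x) - x) = (1-x)/(1-2x).
Now extract the coefficient. Write (1-x)/(1-2x) = 1/(1-2x) - x/(1-2x).
The coefficient of x^n in 1/(1-2x) is 2^n, and in x/(1-2x) is 2^(n-1) (for n >= 1).
So the coefficient of x^63 is 2^63 - 2^62 = 9223372036854775808 - 4611686018427387904 = 4611686018427387904.

4611686018427387904


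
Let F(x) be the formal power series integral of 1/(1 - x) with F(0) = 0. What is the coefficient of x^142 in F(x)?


1/(1 - x) = sum_{k>=0} x^k. Integrating termwise and using F(0) = 0 gives
F(x) = sum_{k>=0} x^(k+1) / (k+1) = sum_{m>=1} x^m / m = -ln(1 - x).
So the coefficient of x^142 is 1/142 = 1/142.

1/142


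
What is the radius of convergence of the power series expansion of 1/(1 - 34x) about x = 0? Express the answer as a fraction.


Expanding 1/(1 - 34x) = sum_{k>=0} 34^k x^k, the series converges when |34x| < 1, i.e., |x| < 1/34.
So the radius of convergence is 1/34 = 1/34.

1/34


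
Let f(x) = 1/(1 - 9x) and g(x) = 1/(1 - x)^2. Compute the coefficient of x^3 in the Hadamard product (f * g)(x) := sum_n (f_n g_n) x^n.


f has coefficients f_k = 9^k. For g = 1/(1 - x)^2 the coefficient is g_k = C(k + 1, 1) = k + 1. The Hadamard coefficient is (f * g)_k = 9^k * (k + 1).
For k = 3: 9^3 * 4 = 729 * 4 = 2916.

2916


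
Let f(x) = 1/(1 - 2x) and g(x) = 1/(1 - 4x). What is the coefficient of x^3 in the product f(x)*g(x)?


The coefficient of x^n in f*g is the Cauchy product: sum_{k=0}^{n} a^k * b^(n-k).
With a=2, b=4, n=3:
sum_{k=0}^{3} 2^k * 4^(3-k)
= 120

120


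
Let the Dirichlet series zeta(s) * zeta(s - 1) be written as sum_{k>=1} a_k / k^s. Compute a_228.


Convolution gives a_k = sum_{d | k} d * 1 = sum_{d | k} d = sigma(k), the sum of positive divisors of k.
For k = 228, the divisors are 1, 2, 3, 4, 6, 12, 19, 38, 57, 76, 114, 228, so
sigma(228) = 1 + 2 + 3 + 4 + 6 + 12 + 19 + 38 + 57 + 76 + 114 + 228 = 560.

560


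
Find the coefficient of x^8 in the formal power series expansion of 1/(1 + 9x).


Write 1/(1 + c x) = 1/(1 - (-c) x) and apply the geometric-series identity
1/(1 - y) = sum_{k>=0} y^k to get 1/(1 + c x) = sum_{k>=0} (-c)^k x^k.
So the coefficient of x^k is (-c)^k = (-1)^k * c^k.
Here c = 9 and k = 8:
(-9)^8 = 1 * 43046721 = 43046721

43046721


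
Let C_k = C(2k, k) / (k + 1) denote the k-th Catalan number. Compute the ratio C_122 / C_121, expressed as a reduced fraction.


Using C_k = (2k)! / (k! (k+1)!), the ratio C_{k+1}/C_k simplifies to
C_{k+1}/C_k = [(2k+2)! / ((k+1)! (k+2)!)] * [k! (k+1)! / (2k)!]
 = (2k+2)(2k+1) / ((k+1)(k+2)) = 2(2k+1) / (k+2).
For k = 121: 2(2*121 + 1) / (121 + 2) = 486/123 = 162/41.

162/41


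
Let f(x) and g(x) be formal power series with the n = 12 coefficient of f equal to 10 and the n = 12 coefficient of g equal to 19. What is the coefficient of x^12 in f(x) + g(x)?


Addition of formal power series is termwise.
The coefficient of x^12 in f + g = 10 + 19
= 29

29


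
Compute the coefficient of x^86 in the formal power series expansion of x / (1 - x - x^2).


Let f(x) = sum_{k>=0} a_k x^k. Multiplying f(x) * (1 - x - x^2) = x and matching coefficients gives a_0 = 0, a_1 = 1, and a_k = a_{k-1} + a_{k-2} for k >= 2. These are the Fibonacci numbers F_k.
Iterating from F_0 = 0, F_1 = 1:
F_0=0, F_1=1, F_2=1, F_3=2, F_4=3, F_5=5, F_6=8, F_7=13, F_8=21, F_9=34, ...
F_86 = 420196140727489673.

420196140727489673


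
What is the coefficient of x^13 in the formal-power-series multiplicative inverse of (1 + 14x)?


The inverse is 1/(1 + 14x). Apply the geometric identity 1/(1 - y) = sum_{k>=0} y^k with y = -14x:
1/(1 + 14x) = sum_{k>=0} (-14)^k x^k.
So the coefficient of x^13 is (-14)^13 = -793714773254144.

-793714773254144


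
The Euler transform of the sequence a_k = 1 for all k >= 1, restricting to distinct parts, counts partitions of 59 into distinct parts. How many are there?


Partitions of 59 into distinct parts can be computed via generating function.
Product (1+x)(1+x^2)(1+x^3)...
The coefficient of x^59 = 9792

9792


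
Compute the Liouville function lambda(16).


The Liouville function is lambda(k) = (-1)^Omega(k), where Omega(k) counts the prime factors of k with multiplicity.
Factoring: 16 = 2 * 2 * 2 * 2, so Omega(16) = 4.
lambda(16) = (-1)^4 = 1.

1


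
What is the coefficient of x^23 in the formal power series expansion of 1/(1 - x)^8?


The negative binomial / multiset identity is
1/(1 - x)^r = sum_{k>=0} C(k + r - 1, r - 1) x^k.
Here r = 8 and k = 23, so the coefficient is
C(23 + 7, 7) = C(30, 7)
= 2035800

2035800


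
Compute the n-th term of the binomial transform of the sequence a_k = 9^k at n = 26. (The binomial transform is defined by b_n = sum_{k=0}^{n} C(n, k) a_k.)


With a_k = 9^k, b_n = sum_{k=0}^{n} C(n, k) 9^k = (1 + 9)^n by the binomial theorem.
For n = 26: (1 + 9)^26 = 10^26 = 100000000000000000000000000.

100000000000000000000000000


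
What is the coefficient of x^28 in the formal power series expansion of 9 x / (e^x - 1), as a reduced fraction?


The exponential generating function for Bernoulli numbers is
x / (e^x - 1) = sum_{k>=0} B_k x^k / k!.
So the coefficient of x^28 in 9 x / (e^x - 1) is 9 B_28 / 28!.
Computing: B_28 = -23749461029/870, 28! = 304888344611713860501504000000, giving
9 * -23749461029/870 / 304888344611713860501504000000 = -3392780147/4210362854161762835496960000000.

-3392780147/4210362854161762835496960000000


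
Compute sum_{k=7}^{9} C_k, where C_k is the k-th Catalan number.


C_7 through C_9: 429, 1430, 4862
Sum = 429 + 1430 + 4862
= 6721

6721


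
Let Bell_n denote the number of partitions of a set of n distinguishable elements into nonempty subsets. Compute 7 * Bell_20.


Bell_20 can be computed from the Bell triangle or from Dobinski's identity Bell_n = (1/e) * sum_{k>=0} k^n / k!.
Computing Bell_20 = 51724158235372.
Then 7 * 51724158235372 = 362069107647604.

362069107647604


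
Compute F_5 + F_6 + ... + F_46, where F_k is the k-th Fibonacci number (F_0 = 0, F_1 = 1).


Use the identity sum_{k=0}^{N} F_k = F_{N+2} - 1 (which follows from F_{k+2} - F_{k+1} = F_k). Then
sum_{k=5}^{46} F_k = (F_{48} - 1) - (F_{6} - 1) = F_{48} - F_{6}.
Computing: F_{48} = 4807526976, F_{6} = 8, so
Sum = 4807526976 - 8 = 4807526968.

4807526968


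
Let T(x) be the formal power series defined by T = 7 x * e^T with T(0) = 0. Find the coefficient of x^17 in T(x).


Apply the Lagrange inversion formula: if T = 7 x * phi(T) with phi(t) = e^t, then
[x^n] T = 7^n * (1/n) [t^(n-1)] phi(t)^n = 7^n * (1/n) [t^(n-1)] e^(n t) = 7^n * (1/n) * n^(n-1) / (n-1)! = 7^n * n^(n-1) / n!.
When c = 1 this is the Cayley count of rooted labeled trees on n vertices, divided by n!.
For n = 17: 7^17 * 17^16 / 17! = 232630513987207 * 48661191875666868481/355687428096000 = 13589529504521590732100867929799/426995712000.

13589529504521590732100867929799/426995712000


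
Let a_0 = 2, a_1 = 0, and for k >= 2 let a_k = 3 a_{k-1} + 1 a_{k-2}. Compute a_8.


Iterating the recurrence forward:
a_0 = 2
a_1 = 0
a_2 = 3*0 + 1*2 = 2
a_3 = 3*2 + 1*0 = 6
a_4 = 3*6 + 1*2 = 20
a_5 = 3*20 + 1*6 = 66
a_6 = 3*66 + 1*20 = 218
a_7 = 3*218 + 1*66 = 720
a_8 = 3*720 + 1*218 = 2378
So a_8 = 2378.

2378


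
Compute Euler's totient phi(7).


phi(n) counts integers in [1, n] coprime to n. Using the multiplicative formula phi(n) = n * prod_{p | n} (1 - 1/p):
7 = 7, so
phi(7) = 7 * (1 - 1/7) = 6.

6


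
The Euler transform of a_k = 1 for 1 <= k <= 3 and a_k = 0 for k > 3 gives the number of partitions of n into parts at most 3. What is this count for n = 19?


Partitions of 19 into parts at most 3:
Using generating function (1-x)^(-1)(1-x^2)^(-1)(1-x^3)^(-1),
the coefficient of x^19 = 40

40


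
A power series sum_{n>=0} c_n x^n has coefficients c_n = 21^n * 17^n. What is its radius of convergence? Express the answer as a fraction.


By the root test (Cauchy-Hadamard), the radius is R = 1 / limsup_n |c_n|^(1/n).
Here |c_n|^(1/n) = (21^n * 17^n)^(1/n) = 21 * 17 = 357 for all n.
So R = 1/357 = 1/357.

1/357


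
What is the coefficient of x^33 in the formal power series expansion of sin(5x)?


The Maclaurin series is sin(t) = sum_{k>=0} (-1)^k t^(2k+1) / (2k+1)!, so substituting t = 5x, only odd powers of x are nonzero, with coefficient of x^(2k+1) equal to (-1)^k 5^(2k+1) / (2k+1)!.
Write 33 = 2*16 + 1, giving the coefficient (-1)^16 * 5^33 / 33! = 116415321826934814453125/8683317618811886495518194401280000000 = 1490116119384765625/111146465520792147142632888336384.

1490116119384765625/111146465520792147142632888336384


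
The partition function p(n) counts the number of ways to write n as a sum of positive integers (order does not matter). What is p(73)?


Using the generating function prod_{k>=1} 1/(1-x^k), we compute p(73).
By dynamic programming over parts 1 through 73:
p(73) = 6185689

6185689


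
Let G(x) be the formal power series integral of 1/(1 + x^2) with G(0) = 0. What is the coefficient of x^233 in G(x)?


1/(1 + x^2) = sum_{j>=0} (-1)^j x^(2j). Integrating termwise with G(0) = 0:
G(x) = sum_{j>=0} (-1)^j x^(2j+1) / (2j+1) = arctan(x).
Only odd powers are nonzero. For x^233 write 233 = 2*116 + 1, giving
(-1)^116 / 233 = 1/233 = 1/233.

1/233


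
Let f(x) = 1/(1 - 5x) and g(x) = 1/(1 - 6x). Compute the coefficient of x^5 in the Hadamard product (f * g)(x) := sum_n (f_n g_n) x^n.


f has coefficients f_k = 5^k and g has coefficients g_k = 6^k, so the Hadamard product has coefficient (f*g)_k = 5^k * 6^k = 30^k.
For k = 5: 30^5 = 24300000.

24300000


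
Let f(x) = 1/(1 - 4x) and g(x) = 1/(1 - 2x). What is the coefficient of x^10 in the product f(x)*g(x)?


The coefficient of x^n in f*g is the Cauchy product: sum_{k=0}^{n} a^k * b^(n-k).
With a=4, b=2, n=10:
sum_{k=0}^{10} 4^k * 2^(10-k)
= 2096128

2096128


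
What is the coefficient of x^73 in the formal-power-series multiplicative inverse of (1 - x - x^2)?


Let the inverse be f(x) = sum_{k>=0} a_k x^k. From f(x) * (1 - x - x^2) = 1 and matching coefficients:
 x^0: a_0 = 1.
 x^1: a_1 - a_0 = 0, so a_1 = 1.
 x^k (k >= 2): a_k - a_{k-1} - a_{k-2} = 0, i.e. a_k = a_{k-1} + a_{k-2}.
This is the Fibonacci-type recurrence shifted so that a_0 = a_1 = 1.
Iterating: a_0=1, a_1=1, a_2=2, a_3=3, a_4=5, a_5=8, a_6=13, a_7=21, a_8=34, a_9=55, ...
a_73 = 1304969544928657.

1304969544928657


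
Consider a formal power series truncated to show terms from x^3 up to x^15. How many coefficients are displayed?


From x^3 to x^15 inclusive, the count is 15 - 3 + 1 = 13.

13


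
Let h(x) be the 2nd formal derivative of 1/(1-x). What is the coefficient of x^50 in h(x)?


Differentiating 2 times: d^2/dx^2 [1/(1-x)] = 2!/(1-x)^3.
The expansion 1/(1-x)^3 = sum_{k>=0} C(k+2, 2) x^k, so the coefficient of x^n in 2!/(1-x)^3 is 2! * C(n+2, 2).
For n = 50: 2 * C(52, 2) = 2 * 1326 = 2652

2652


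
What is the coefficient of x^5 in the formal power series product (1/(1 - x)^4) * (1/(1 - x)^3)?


Combine the factors: (1/(1 - x)^4) * (1/(1 - x)^3) = 1/(1 - x)^7.
Then use 1/(1 - x)^r = sum_{k>=0} C(k + r - 1, r - 1) x^k with r = 7 and k = 5:
C(11, 6) = 462.

462


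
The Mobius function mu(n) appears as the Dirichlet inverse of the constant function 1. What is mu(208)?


208 has a squared prime factor, so mu(208) = 0.
Factorization reveals a repeated prime.

0


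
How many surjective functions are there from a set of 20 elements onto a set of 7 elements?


By inclusion-exclusion on which target elements are missed, the number of surjections from an n-set onto a k-set is
surj(n, k) = sum_{j=0}^{k} (-1)^j C(k, j) (k - j)^n.
Equivalently surj(n, k) = k! * S(n, k), where S(n, k) is the Stirling number of the second kind.
For n = 20, k = 7:
S(20, 7) = 11143554045652, so
surj = 7! * 11143554045652 = 5040 * 11143554045652 = 56163512390086080.

56163512390086080


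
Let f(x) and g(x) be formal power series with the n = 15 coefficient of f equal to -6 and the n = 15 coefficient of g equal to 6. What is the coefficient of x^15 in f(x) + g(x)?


Addition of formal power series is termwise.
The coefficient of x^15 in f + g = -6 + 6
= 0

0


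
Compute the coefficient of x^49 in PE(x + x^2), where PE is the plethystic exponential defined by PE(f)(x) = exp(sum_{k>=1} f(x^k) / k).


With f(x) = x + x^2, the exponent is sum_{k>=1} (x^k + x^(2k)) / k = -ln(1 - x) - ln(1 - x^2). Exponentiating:
PE(x + x^2) = 1 / ((1 - x)(1 - x^2)).
This is the generating function for partitions of n into parts of size 1 or 2. The number of 2's can be any j in 0..24, and the rest are 1's, so
[x^49] = floor(49/2) + 1 = 25.

25


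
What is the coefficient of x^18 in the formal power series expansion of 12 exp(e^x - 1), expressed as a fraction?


exp(e^x - 1) is the exponential generating function for the Bell numbers Bell_k: exp(e^x - 1) = sum_{k>=0} Bell_k x^k / k!.
So the coefficient of x^18 in 12 exp(e^x - 1) is 12 Bell_18 / 18!.
Computing: Bell_18 = 682076806159 and 18! = 6402373705728000, giving
12 * 682076806159/6402373705728000 = 97439543737/76218734592000.

97439543737/76218734592000


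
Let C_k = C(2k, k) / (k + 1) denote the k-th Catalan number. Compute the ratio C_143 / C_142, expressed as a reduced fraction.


Using C_k = (2k)! / (k! (k+1)!), the ratio C_{k+1}/C_k simplifies to
C_{k+1}/C_k = [(2k+2)! / ((k+1)! (k+2)!)] * [k! (k+1)! / (2k)!]
 = (2k+2)(2k+1) / ((k+1)(k+2)) = 2(2k+1) / (k+2).
For k = 142: 2(2*142 + 1) / (142 + 2) = 570/144 = 95/24.

95/24


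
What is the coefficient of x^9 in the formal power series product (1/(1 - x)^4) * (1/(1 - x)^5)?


Combine the factors: (1/(1 - x)^4) * (1/(1 - x)^5) = 1/(1 - x)^9.
Then use 1/(1 - x)^r = sum_{k>=0} C(k + r - 1, r - 1) x^k with r = 9 and k = 9:
C(17, 8) = 24310.

24310


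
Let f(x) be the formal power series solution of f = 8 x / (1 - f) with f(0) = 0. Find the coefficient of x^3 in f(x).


Apply Lagrange inversion: f = 8 x * phi(f) with phi(t) = 1/(1 - t), so
[x^n] f = 8^n * (1/n) [t^(n-1)] phi(t)^n = 8^n * (1/n) [t^(n-1)] (1 - t)^(-n) = 8^n * (1/n) C(2n - 2, n - 1) = 8^n * C_{n-1}.
For n = 3: C_2 = C(4, 2) / 3 = 6/3 = 2.
With the 8^3 = 512 factor, the coefficient is 512 * 2 = 1024.

1024


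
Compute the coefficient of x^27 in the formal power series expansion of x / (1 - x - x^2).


Let f(x) = sum_{k>=0} a_k x^k. Multiplying f(x) * (1 - x - x^2) = x and matching coefficients gives a_0 = 0, a_1 = 1, and a_k = a_{k-1} + a_{k-2} for k >= 2. These are the Fibonacci numbers F_k.
Iterating from F_0 = 0, F_1 = 1:
F_0=0, F_1=1, F_2=1, F_3=2, F_4=3, F_5=5, F_6=8, F_7=13, F_8=21, F_9=34, ...
F_27 = 196418.

196418


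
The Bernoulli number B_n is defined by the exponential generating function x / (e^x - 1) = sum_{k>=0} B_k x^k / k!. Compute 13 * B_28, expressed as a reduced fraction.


Bernoulli numbers can also be computed recursively via B_0 = 1 and sum_{j=0}^{m} C(m+1, j) B_j = 0 for m >= 1. Odd-index Bernoulli numbers vanish for k >= 3.
Computing B_28 = -23749461029/870, so 13 * B_28 = 13 * -23749461029/870 = -308742993377/870.

-308742993377/870


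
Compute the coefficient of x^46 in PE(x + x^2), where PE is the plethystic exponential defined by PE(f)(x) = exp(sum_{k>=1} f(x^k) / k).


With f(x) = x + x^2, the exponent is sum_{k>=1} (x^k + x^(2k)) / k = -ln(1 - x) - ln(1 - x^2). Exponentiating:
PE(x + x^2) = 1 / ((1 - x)(1 - x^2)).
This is the generating function for partitions of n into parts of size 1 or 2. The number of 2's can be any j in 0..23, and the rest are 1's, so
[x^46] = floor(46/2) + 1 = 24.

24


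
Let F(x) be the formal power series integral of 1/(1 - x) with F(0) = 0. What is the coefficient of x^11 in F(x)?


1/(1 - x) = sum_{k>=0} x^k. Integrating termwise and using F(0) = 0 gives
F(x) = sum_{k>=0} x^(k+1) / (k+1) = sum_{m>=1} x^m / m = -ln(1 - x).
So the coefficient of x^11 is 1/11 = 1/11.

1/11


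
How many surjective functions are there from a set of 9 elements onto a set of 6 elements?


By inclusion-exclusion on which target elements are missed, the number of surjections from an n-set onto a k-set is
surj(n, k) = sum_{j=0}^{k} (-1)^j C(k, j) (k - j)^n.
Equivalently surj(n, k) = k! * S(n, k), where S(n, k) is the Stirling number of the second kind.
For n = 9, k = 6:
S(9, 6) = 2646, so
surj = 6! * 2646 = 720 * 2646 = 1905120.

1905120


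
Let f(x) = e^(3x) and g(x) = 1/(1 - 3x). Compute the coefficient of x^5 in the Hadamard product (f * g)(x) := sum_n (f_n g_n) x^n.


Expanding: f_k = 3^k/k! (from e^(3x)) and g_k = 3^k (from 1/(1 - 3x)). So the Hadamard coefficient (f * g)_k = 3^k 3^k / k! = (9)^k / k!.
For k = 5: 9^5/5! = 59049/120 = 19683/40.

19683/40


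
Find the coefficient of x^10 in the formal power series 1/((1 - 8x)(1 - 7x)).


By partial fractions or Cauchy convolution:
The coefficient equals sum_{k=0}^{10} 8^k * 7^(10-k).
= 6612607849

6612607849


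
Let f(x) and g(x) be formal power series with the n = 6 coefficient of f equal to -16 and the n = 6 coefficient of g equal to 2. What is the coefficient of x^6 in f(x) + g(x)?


Addition of formal power series is termwise.
The coefficient of x^6 in f + g = -16 + 2
= -14

-14


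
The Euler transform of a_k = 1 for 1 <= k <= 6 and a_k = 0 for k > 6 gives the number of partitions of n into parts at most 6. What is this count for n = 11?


Partitions of 11 into parts at most 6:
Using generating function (1-x)^(-1)(1-x^2)^(-1)...(1-x^6)^(-1),
the coefficient of x^11 = 44

44


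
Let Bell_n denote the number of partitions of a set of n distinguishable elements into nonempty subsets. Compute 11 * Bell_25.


Bell_25 can be computed from the Bell triangle or from Dobinski's identity Bell_n = (1/e) * sum_{k>=0} k^n / k!.
Computing Bell_25 = 4638590332229999353.
Then 11 * 4638590332229999353 = 51024493654529992883.

51024493654529992883


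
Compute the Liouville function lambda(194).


The Liouville function is lambda(k) = (-1)^Omega(k), where Omega(k) counts the prime factors of k with multiplicity.
Factoring: 194 = 2 * 97, so Omega(194) = 2.
lambda(194) = (-1)^2 = 1.

1


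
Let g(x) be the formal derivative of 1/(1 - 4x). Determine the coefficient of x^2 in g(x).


Differentiate termwise: d/dx sum_{k>=0} 4^k x^k = sum_{k>=1} k 4^k x^(k-1) = sum_{j>=0} (j+1) 4^(j+1) x^j.
Equivalently, d/dx [1/(1 - 4x)] = 4/(1 - 4x)^2.
For j = 2: 3 * 4^3 = 3 * 64 = 192.

192


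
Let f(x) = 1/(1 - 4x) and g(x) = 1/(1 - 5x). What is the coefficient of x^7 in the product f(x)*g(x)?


The coefficient of x^n in f*g is the Cauchy product: sum_{k=0}^{n} a^k * b^(n-k).
With a=4, b=5, n=7:
sum_{k=0}^{7} 4^k * 5^(7-k)
= 325089

325089


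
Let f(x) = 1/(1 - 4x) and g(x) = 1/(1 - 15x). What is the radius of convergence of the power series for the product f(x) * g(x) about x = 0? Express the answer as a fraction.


The radius of 1/(1 - 4x) is 1/4 (nearest singularity at x = 1/4), and the radius of 1/(1 - 15x) is 1/15.
The product f(x)*g(x) = 1/((1 - 4x)(1 - 15x)) has singularities at both 1/4 and 1/15, so its radius of convergence is the distance to the nearest one:
min(1/4, 1/15) = 1/15.

1/15


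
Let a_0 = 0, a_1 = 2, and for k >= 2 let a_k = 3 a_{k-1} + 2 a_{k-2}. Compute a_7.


Iterating the recurrence forward:
a_0 = 0
a_1 = 2
a_2 = 3*2 + 2*0 = 6
a_3 = 3*6 + 2*2 = 22
a_4 = 3*22 + 2*6 = 78
a_5 = 3*78 + 2*22 = 278
a_6 = 3*278 + 2*78 = 990
a_7 = 3*990 + 2*278 = 3526
So a_7 = 3526.

3526


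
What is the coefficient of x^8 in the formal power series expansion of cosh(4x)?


The Maclaurin series is cosh(t) = sum_{m>=0} t^(2m) / (2m)!, so substituting t = 4x, only even powers of x are nonzero, with coefficient of x^(2m) equal to 4^(2m) / (2m)!.
For x^8 the coefficient is 4^8/8! = 65536/40320 = 512/315.

512/315


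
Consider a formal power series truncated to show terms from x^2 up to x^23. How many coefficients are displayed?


From x^2 to x^23 inclusive, the count is 23 - 2 + 1 = 22.

22


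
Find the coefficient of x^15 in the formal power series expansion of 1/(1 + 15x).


Write 1/(1 + c x) = 1/(1 - (-c) x) and apply the geometric-series identity
1/(1 - y) = sum_{k>=0} y^k to get 1/(1 + c x) = sum_{k>=0} (-c)^k x^k.
So the coefficient of x^k is (-c)^k = (-1)^k * c^k.
Here c = 15 and k = 15:
(-15)^15 = -1 * 437893890380859375 = -437893890380859375

-437893890380859375


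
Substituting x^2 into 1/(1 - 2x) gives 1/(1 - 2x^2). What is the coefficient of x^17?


Since 1/(1 - 2x^2) only has even powers of x,
the coefficient of x^17 (odd) is 0.

0


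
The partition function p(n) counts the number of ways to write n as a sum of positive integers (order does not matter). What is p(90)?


Using the generating function prod_{k>=1} 1/(1-x^k), we compute p(90).
By dynamic programming over parts 1 through 90:
p(90) = 56634173

56634173


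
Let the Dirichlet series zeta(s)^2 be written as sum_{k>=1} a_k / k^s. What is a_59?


The Dirichlet convolution of the constant function 1 with itself gives (1 * 1)(k) = sum_{d | k} 1 = d(k), the number of positive divisors of k.
Since zeta(s) = sum_{k>=1} 1/k^s, we have zeta(s)^2 = sum_{k>=1} d(k)/k^s, so a_k = d(k).
For k = 59: the divisors are 1, 59.
Count = 2.

2


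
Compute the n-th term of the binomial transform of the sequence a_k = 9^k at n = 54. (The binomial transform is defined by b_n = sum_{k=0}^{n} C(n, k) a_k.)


With a_k = 9^k, b_n = sum_{k=0}^{n} C(n, k) 9^k = (1 + 9)^n by the binomial theorem.
For n = 54: (1 + 9)^54 = 10^54 = 1000000000000000000000000000000000000000000000000000000.

1000000000000000000000000000000000000000000000000000000


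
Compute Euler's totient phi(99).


phi(n) counts integers in [1, n] coprime to n. Using the multiplicative formula phi(n) = n * prod_{p | n} (1 - 1/p):
99 = 3^2 * 11, so
phi(99) = 99 * (1 - 1/3) * (1 - 1/11) = 60.

60


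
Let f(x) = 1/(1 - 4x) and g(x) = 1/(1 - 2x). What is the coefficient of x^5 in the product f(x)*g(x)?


The coefficient of x^n in f*g is the Cauchy product: sum_{k=0}^{n} a^k * b^(n-k).
With a=4, b=2, n=5:
sum_{k=0}^{5} 4^k * 2^(5-k)
= 2016

2016


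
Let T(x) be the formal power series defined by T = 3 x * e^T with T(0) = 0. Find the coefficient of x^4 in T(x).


Apply the Lagrange inversion formula: if T = 3 x * phi(T) with phi(t) = e^t, then
[x^n] T = 3^n * (1/n) [t^(n-1)] phi(t)^n = 3^n * (1/n) [t^(n-1)] e^(n t) = 3^n * (1/n) * n^(n-1) / (n-1)! = 3^n * n^(n-1) / n!.
When c = 1 this is the Cayley count of rooted labeled trees on n vertices, divided by n!.
For n = 4: 3^4 * 4^3 / 4! = 81 * 64/24 = 216.

216


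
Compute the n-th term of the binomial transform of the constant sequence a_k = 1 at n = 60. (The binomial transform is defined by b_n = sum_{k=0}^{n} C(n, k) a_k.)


With a_k = 1 for all k, b_n = sum_{k=0}^{n} C(n, k) = 2^n by the binomial theorem.
For n = 60: 2^60 = 1152921504606846976.

1152921504606846976


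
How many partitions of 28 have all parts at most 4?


Using the generating function (1-x)^(-1)(1-x^2)^(-1)...(1-x^4)^(-1),
the coefficient of x^28 counts these restricted partitions.
Result = 249

249


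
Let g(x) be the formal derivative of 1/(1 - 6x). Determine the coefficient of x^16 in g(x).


Differentiate termwise: d/dx sum_{k>=0} 6^k x^k = sum_{k>=1} k 6^k x^(k-1) = sum_{j>=0} (j+1) 6^(j+1) x^j.
Equivalently, d/dx [1/(1 - 6x)] = 6/(1 - 6x)^2.
For j = 16: 17 * 6^17 = 17 * 16926659444736 = 287753210560512.

287753210560512


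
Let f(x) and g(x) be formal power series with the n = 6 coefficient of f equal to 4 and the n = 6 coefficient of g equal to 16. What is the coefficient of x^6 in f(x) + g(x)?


Addition of formal power series is termwise.
The coefficient of x^6 in f + g = 4 + 16
= 20

20


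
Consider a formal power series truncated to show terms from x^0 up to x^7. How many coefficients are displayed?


From x^0 to x^7 inclusive, the count is 7 - 0 + 1 = 8.

8


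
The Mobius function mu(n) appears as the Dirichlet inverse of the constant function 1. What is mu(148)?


148 has a squared prime factor, so mu(148) = 0.
Factorization reveals a repeated prime.

0


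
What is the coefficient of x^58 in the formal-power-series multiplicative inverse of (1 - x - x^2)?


Let the inverse be f(x) = sum_{k>=0} a_k x^k. From f(x) * (1 - x - x^2) = 1 and matching coefficients:
 x^0: a_0 = 1.
 x^1: a_1 - a_0 = 0, so a_1 = 1.
 x^k (k >= 2): a_k - a_{k-1} - a_{k-2} = 0, i.e. a_k = a_{k-1} + a_{k-2}.
This is the Fibonacci-type recurrence shifted so that a_0 = a_1 = 1.
Iterating: a_0=1, a_1=1, a_2=2, a_3=3, a_4=5, a_5=8, a_6=13, a_7=21, a_8=34, a_9=55, ...
a_58 = 956722026041.

956722026041


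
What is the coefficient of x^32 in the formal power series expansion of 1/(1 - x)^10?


The negative binomial / multiset identity is
1/(1 - x)^r = sum_{k>=0} C(k + r - 1, r - 1) x^k.
Here r = 10 and k = 32, so the coefficient is
C(32 + 9, 9) = C(41, 9)
= 350343565

350343565


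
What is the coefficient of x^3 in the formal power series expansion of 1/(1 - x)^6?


The expansion 1/(1 - x)^r = sum_{k>=0} C(k + r - 1, r - 1) x^k follows from the multiset / negative-binomial theorem (or from repeated differentiation of the geometric series).
For r = 6 and k = 3:
C(8, 5) = 40320 / (120 * 6) = 56.

56


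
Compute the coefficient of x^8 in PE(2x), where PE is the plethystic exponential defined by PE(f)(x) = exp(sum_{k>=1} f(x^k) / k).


With f(x) = 2x, the exponent is sum_{k>=1} 2 x^k / k = 2 * (-ln(1 - x)). Exponentiating:
PE(2x) = exp(-2 ln(1 - x)) = 1/(1 - x)^2.
By the negative binomial expansion, [x^n] 1/(1 - x)^2 = C(n + 1, 1).
For n = 8: C(9, 1) = 9.

9


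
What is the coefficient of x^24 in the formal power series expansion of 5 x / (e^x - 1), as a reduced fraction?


The exponential generating function for Bernoulli numbers is
x / (e^x - 1) = sum_{k>=0} B_k x^k / k!.
So the coefficient of x^24 in 5 x / (e^x - 1) is 5 B_24 / 24!.
Computing: B_24 = -236364091/2730, 24! = 620448401733239439360000, giving
5 * -236364091/2730 / 620448401733239439360000 = -236364091/338764827346348733890560000.

-236364091/338764827346348733890560000


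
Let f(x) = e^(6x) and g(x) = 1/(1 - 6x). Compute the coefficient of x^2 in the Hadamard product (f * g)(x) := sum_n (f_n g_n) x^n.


Expanding: f_k = 6^k/k! (from e^(6x)) and g_k = 6^k (from 1/(1 - 6x)). So the Hadamard coefficient (f * g)_k = 6^k 6^k / k! = (36)^k / k!.
For k = 2: 36^2/2! = 1296/2 = 648.

648


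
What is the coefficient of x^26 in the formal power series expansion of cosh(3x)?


The Maclaurin series is cosh(t) = sum_{m>=0} t^(2m) / (2m)!, so substituting t = 3x, only even powers of x are nonzero, with coefficient of x^(2m) equal to 3^(2m) / (2m)!.
For x^26 the coefficient is 3^26/26! = 2541865828329/403291461126605635584000000 = 43046721/6829776306569216000000.

43046721/6829776306569216000000


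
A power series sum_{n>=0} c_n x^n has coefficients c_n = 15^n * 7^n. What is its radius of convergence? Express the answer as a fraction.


By the root test (Cauchy-Hadamard), the radius is R = 1 / limsup_n |c_n|^(1/n).
Here |c_n|^(1/n) = (15^n * 7^n)^(1/n) = 15 * 7 = 105 for all n.
So R = 1/105 = 1/105.

1/105


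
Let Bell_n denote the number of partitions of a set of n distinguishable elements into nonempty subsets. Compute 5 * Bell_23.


Bell_23 can be computed from the Bell triangle or from Dobinski's identity Bell_n = (1/e) * sum_{k>=0} k^n / k!.
Computing Bell_23 = 44152005855084346.
Then 5 * 44152005855084346 = 220760029275421730.

220760029275421730


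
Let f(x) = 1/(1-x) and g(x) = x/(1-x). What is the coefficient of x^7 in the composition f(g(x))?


First simplify the composition: f(g(x)) = 1/(1 - x/(1-x)) = (1-x)/((1-x) - x) = (1-x)/(1-2x).
Now extract the coefficient. Write (1-x)/(1-2x) = 1/(1-2x) - x/(1-2x).
The coefficient of x^n in 1/(1-2x) is 2^n, and in x/(1-2x) is 2^(n-1) (for n >= 1).
So the coefficient of x^7 is 2^7 - 2^6 = 128 - 64 = 64.

64


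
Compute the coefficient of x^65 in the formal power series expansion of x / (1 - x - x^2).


Let f(x) = sum_{k>=0} a_k x^k. Multiplying f(x) * (1 - x - x^2) = x and matching coefficients gives a_0 = 0, a_1 = 1, and a_k = a_{k-1} + a_{k-2} for k >= 2. These are the Fibonacci numbers F_k.
Iterating from F_0 = 0, F_1 = 1:
F_0=0, F_1=1, F_2=1, F_3=2, F_4=3, F_5=5, F_6=8, F_7=13, F_8=21, F_9=34, ...
F_65 = 17167680177565.

17167680177565


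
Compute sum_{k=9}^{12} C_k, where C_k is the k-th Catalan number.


C_9 through C_12: 4862, 16796, 58786, 208012
Sum = 4862 + 16796 + 58786 + 208012
= 288456

288456


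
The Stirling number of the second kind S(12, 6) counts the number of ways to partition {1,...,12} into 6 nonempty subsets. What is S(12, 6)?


Using the explicit formula S(n,k) = (1/k!) sum_{j=0}^{k} (-1)^(k-j) C(k,j) j^n:
S(12, 6) = 1323652
Equivalently, S(n,k) is n! times the coefficient of x^n in the EGF (e^x - 1)^k / k!.

1323652


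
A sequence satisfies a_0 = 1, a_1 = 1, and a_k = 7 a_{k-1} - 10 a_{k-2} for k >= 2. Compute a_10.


The characteristic equation is t^2 - 7 t + 10 = 0, with roots r_1 = 5 and r_2 = 2 (so c_1 = r_1 + r_2, c_2 = -r_1 r_2 as required).
One can use the closed form a_n = A r_1^n + B r_2^n, but direct iteration is more reliable:
a_0 = 1, a_1 = 1, a_2 = -3, a_3 = -31, a_4 = -187, a_5 = -999, a_6 = -5123, a_7 = -25871, a_8 = -129867, a_9 = -650359, a_10 = -3253843.
So a_10 = -3253843.

-3253843
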